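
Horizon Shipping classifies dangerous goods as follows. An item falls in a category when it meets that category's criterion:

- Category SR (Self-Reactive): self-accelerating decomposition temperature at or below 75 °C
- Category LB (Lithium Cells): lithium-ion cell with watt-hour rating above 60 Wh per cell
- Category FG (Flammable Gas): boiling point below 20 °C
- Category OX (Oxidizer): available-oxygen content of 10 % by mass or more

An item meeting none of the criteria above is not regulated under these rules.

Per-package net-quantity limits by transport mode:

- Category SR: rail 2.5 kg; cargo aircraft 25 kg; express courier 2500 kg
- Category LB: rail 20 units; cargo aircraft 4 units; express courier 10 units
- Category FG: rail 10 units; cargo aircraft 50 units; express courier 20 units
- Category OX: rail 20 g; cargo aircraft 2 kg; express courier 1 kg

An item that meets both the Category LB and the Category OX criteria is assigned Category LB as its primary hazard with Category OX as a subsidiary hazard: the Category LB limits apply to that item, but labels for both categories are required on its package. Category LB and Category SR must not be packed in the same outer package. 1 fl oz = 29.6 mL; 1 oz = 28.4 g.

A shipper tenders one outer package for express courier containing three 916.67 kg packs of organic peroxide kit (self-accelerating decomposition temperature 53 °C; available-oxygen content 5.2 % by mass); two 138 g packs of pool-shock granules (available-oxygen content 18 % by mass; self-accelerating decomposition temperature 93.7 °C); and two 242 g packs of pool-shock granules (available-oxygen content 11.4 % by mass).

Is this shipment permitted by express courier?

No

Organic peroxide kit: self-accelerating decomposition temperature 53 °C ≤ 75 °C → Category SR (Self-Reactive).
Available-oxygen content 18 % by mass meets the Category OX criterion (Oxidizer), so the pool-shock granules are Category OX.
Available-oxygen content 11.4 % by mass meets the Category OX criterion (Oxidizer), so the pool-shock granules are Category OX.
Category OX net quantity: (two 138 g packs = 276 g) + (two 242 g packs = 484 g) = 760 g.
That is within the Category OX express courier limit of 1 kg.
Category SR quantity: three 916.67 kg packs = 2750.01 kg.
That exceeds the Category SR express courier limit of 2500 kg.
The segregation rule (Category LB with Category SR) does not apply to Category OX with Category SR.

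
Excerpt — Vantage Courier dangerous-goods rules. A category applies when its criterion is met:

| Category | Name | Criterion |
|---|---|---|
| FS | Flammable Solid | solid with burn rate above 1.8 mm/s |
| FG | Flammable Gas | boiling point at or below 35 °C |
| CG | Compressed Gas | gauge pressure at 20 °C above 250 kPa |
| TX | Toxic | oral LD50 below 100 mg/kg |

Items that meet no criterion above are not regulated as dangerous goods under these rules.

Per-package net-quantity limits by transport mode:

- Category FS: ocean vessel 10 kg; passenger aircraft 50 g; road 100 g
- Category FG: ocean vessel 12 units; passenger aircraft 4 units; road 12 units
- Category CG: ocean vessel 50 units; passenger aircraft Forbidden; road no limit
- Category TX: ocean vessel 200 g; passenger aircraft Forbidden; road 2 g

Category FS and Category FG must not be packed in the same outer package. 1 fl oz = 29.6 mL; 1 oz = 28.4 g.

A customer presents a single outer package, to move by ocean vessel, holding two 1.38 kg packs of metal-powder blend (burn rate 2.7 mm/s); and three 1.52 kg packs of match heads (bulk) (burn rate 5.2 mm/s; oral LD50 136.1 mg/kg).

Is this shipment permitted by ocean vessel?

The metal-powder blend has burn rate 2.7 mm/s, which is > 1.8 mm/s, so it is Category FS (Flammable Solid).
Match heads (bulk): burn rate 5.2 mm/s > 1.8 mm/s → Category FS (Flammable Solid).
Total Category FS: (two 1.38 kg packs = 2.76 kg) + (three 1.52 kg packs = 4.56 kg) = 7.32 kg.
That is within the Category FS ocean vessel limit of 10 kg.

Yes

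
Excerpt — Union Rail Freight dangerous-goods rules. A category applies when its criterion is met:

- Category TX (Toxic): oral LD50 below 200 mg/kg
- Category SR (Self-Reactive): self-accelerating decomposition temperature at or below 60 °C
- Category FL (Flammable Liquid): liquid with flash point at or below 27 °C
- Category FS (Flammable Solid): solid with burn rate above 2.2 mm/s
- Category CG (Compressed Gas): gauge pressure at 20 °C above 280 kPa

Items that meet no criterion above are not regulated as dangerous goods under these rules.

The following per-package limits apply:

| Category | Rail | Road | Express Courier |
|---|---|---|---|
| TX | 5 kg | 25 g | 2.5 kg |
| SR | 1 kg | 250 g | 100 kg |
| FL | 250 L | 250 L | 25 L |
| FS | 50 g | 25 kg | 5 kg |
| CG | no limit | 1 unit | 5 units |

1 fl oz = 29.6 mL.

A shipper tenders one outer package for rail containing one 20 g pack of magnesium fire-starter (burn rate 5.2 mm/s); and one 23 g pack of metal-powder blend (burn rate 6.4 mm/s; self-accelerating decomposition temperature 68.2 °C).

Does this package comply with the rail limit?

With burn rate 5.2 mm/s (> 2.2 mm/s), the magnesium fire-starter falls in Category FS.
Metal-powder blend: burn rate 6.4 mm/s > 2.2 mm/s → Category FS (Flammable Solid).
Category FS net quantity: 20 g + 23 g = 43 g.
43 g ≤ 50 g (rail limit, Category FS) — within limit.

Yes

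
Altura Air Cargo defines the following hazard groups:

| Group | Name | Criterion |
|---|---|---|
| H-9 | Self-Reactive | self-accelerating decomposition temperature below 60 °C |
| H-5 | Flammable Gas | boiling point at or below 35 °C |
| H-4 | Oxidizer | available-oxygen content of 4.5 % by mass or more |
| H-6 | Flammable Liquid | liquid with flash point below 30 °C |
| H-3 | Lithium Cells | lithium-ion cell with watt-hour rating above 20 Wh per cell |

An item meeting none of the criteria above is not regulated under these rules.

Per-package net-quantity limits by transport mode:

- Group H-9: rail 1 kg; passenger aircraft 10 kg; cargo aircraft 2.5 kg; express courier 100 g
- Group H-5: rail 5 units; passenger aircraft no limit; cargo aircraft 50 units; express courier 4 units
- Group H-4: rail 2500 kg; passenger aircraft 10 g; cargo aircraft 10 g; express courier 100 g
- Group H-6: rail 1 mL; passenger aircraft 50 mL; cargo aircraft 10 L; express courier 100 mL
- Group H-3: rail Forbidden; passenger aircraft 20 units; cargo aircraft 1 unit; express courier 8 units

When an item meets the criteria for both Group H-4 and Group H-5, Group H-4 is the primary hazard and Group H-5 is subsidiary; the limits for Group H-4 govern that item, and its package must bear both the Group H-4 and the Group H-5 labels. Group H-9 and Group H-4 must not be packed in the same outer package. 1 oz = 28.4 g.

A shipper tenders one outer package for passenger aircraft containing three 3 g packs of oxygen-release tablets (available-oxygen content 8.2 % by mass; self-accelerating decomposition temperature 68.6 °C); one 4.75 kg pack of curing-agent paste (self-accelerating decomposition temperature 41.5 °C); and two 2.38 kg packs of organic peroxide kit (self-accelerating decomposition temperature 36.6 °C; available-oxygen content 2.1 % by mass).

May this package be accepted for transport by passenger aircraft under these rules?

No

Available-oxygen content 8.2 % by mass meets the Group H-4 criterion (Oxidizer), so the oxygen-release tablets are Group H-4.
Self-accelerating decomposition temperature 41.5 °C meets the Group H-9 criterion (Self-Reactive), so the curing-agent paste is Group H-9.
Self-accelerating decomposition temperature 36.6 °C meets the Group H-9 criterion (Self-Reactive), so the organic peroxide kit is Group H-9.
Group H-9 net quantity: 4.75 kg + (two 2.38 kg packs = 4.76 kg) = 9.51 kg.
That is within the Group H-9 passenger aircraft limit of 10 kg.
Group H-4 quantity: three 3 g packs = 9 g.
That is within the Group H-4 passenger aircraft limit of 10 g.
Group H-9 and Group H-4 may not share an outer package.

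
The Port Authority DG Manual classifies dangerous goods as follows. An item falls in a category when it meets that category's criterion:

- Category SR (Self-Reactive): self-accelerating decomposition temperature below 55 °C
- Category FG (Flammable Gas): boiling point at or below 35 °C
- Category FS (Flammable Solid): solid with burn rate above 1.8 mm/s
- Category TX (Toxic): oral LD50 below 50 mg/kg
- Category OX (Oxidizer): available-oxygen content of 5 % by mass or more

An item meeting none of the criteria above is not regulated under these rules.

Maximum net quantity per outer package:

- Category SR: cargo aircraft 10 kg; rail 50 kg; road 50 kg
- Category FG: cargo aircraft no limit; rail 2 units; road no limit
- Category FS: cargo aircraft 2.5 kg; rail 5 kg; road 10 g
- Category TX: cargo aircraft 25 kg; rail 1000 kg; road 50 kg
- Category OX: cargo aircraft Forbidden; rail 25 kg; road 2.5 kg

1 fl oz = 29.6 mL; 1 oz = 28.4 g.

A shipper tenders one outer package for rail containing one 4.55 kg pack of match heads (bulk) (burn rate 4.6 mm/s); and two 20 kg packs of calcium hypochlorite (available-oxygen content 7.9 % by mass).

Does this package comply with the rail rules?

No

With burn rate 4.6 mm/s (> 1.8 mm/s), the match heads (bulk) fall in Category FS.
With available-oxygen content 7.9 % by mass (≥ 5 % by mass), the calcium hypochlorite falls in Category OX.
Category FS quantity: 4.55 kg.
4.55 kg is within the rail limit of 5 kg for Category FS.
Category OX quantity: two 20 kg packs = 40 kg.
That exceeds the Category OX rail limit of 25 kg.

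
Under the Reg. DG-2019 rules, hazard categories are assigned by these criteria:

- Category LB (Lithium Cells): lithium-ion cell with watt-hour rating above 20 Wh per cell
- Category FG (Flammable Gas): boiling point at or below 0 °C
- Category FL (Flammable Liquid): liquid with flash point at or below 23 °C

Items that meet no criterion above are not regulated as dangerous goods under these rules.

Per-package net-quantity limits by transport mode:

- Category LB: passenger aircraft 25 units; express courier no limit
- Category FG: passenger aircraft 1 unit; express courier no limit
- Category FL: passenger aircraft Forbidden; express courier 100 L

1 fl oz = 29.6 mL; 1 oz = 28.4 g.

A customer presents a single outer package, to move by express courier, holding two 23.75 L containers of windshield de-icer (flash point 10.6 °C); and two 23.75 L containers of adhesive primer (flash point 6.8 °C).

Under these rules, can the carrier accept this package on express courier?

Yes

Windshield de-icer: flash point 10.6 °C ≤ 23 °C → Category FL (Flammable Liquid).
With flash point 6.8 °C (≤ 23 °C), the adhesive primer falls in Category FL.
Category FL net quantity: (two 23.75 L containers = 47.5 L) + (two 23.75 L containers = 47.5 L) = 95 L.
That is within the Category FL express courier limit of 100 L.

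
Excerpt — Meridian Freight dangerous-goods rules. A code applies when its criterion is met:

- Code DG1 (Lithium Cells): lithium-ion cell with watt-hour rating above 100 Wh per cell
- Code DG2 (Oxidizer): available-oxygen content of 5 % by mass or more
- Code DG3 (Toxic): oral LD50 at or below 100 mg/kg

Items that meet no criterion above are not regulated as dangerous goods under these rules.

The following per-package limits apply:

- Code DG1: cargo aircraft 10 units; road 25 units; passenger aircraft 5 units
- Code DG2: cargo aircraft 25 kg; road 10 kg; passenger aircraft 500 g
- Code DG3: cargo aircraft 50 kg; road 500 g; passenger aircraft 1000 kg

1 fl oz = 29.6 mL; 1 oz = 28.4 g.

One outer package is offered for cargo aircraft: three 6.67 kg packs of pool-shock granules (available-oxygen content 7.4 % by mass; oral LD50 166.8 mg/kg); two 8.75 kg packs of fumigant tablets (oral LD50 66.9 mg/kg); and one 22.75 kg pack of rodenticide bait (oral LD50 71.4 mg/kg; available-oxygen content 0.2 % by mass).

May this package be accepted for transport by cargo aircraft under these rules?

Yes

Pool-shock granules: available-oxygen content 7.4 % by mass ≥ 5 % by mass → Code DG2 (Oxidizer).
The fumigant tablets have oral LD50 66.9 mg/kg, which is ≤ 100 mg/kg, so they are Code DG3 (Toxic).
With oral LD50 71.4 mg/kg (≤ 100 mg/kg), the rodenticide bait falls in Code DG3.
Code DG2 quantity: three 6.67 kg packs = 20.01 kg.
20.01 kg is within the cargo aircraft limit of 25 kg for Code DG2.
Code DG3 net quantity: (two 8.75 kg packs = 17.5 kg) + 22.75 kg = 40.25 kg.
That is within the Code DG3 cargo aircraft limit of 50 kg.
Every hazard code is within its cargo aircraft limit and no segregation rule is violated.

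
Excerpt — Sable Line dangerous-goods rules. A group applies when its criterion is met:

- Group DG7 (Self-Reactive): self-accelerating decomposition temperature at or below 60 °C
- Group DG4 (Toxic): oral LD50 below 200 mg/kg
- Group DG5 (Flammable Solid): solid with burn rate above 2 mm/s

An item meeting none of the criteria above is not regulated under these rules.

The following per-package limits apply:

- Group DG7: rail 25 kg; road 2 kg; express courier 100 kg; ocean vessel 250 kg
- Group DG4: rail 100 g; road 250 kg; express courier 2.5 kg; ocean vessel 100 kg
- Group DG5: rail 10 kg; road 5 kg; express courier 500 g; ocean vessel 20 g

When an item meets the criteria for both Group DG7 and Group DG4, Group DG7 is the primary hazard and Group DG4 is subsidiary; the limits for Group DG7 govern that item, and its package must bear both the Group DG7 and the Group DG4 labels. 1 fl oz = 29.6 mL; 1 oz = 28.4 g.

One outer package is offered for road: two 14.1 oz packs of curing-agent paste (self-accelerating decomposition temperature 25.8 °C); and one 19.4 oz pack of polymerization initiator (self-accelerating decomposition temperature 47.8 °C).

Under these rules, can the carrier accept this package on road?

Yes

The curing-agent paste has self-accelerating decomposition temperature 25.8 °C, which is ≤ 60 °C, so it is Group DG7 (Self-Reactive).
Polymerization initiator: self-accelerating decomposition temperature 47.8 °C ≤ 60 °C → Group DG7 (Self-Reactive).
Group DG7 net quantity: (two 14.1 oz packs = 800.88 g) + (one 19.4 oz pack = 550.96 g) = 1351.84 g.
That is within the Group DG7 road limit of 2 kg.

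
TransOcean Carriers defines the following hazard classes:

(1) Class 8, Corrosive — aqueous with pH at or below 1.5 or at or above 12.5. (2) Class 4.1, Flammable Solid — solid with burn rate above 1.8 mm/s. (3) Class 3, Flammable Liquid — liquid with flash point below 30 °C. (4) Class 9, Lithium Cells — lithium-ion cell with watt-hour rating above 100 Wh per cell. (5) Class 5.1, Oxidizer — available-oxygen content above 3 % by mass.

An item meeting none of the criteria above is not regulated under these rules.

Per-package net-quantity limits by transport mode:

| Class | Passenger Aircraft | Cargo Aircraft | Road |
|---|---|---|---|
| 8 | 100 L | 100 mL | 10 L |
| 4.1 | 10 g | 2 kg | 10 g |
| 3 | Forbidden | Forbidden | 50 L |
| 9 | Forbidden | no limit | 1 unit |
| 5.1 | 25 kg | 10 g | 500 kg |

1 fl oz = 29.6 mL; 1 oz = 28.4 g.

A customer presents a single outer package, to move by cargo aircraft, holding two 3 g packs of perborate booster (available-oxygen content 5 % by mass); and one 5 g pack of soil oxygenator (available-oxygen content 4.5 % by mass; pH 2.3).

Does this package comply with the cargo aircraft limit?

No

The perborate booster has available-oxygen content 5 % by mass, which is > 3 % by mass, so it is Class 5.1 (Oxidizer).
Available-oxygen content 4.5 % by mass meets the Class 5.1 criterion (Oxidizer), so the soil oxygenator is Class 5.1.
Class 5.1 net quantity: (two 3 g packs = 6 g) + 5 g = 11 g.
That exceeds the Class 5.1 cargo aircraft limit of 10 g.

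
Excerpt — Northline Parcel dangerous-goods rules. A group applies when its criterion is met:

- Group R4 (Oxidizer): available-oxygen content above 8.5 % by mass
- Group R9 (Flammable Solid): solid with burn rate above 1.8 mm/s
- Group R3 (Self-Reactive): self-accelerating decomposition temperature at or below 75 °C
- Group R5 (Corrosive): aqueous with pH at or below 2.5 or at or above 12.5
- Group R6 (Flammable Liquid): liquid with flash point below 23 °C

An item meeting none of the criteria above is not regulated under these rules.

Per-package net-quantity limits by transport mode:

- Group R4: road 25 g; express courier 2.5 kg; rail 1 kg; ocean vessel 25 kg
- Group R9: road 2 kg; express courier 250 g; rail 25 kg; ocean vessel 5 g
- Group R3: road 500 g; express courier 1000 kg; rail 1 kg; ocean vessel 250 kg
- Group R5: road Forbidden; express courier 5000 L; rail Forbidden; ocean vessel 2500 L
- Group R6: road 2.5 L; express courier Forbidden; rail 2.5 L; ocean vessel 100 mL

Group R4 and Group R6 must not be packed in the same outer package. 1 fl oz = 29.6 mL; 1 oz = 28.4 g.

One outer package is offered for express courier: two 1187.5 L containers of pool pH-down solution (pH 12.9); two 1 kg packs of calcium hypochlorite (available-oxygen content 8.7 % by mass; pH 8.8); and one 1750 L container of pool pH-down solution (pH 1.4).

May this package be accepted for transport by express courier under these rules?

Yes

pH 12.9 meets the Group R5 criterion (Corrosive), so the pool pH-down solution is Group R5.
With available-oxygen content 8.7 % by mass (> 8.5 % by mass), the calcium hypochlorite falls in Group R4.
pH 1.4 meets the Group R5 criterion (Corrosive), so the pool pH-down solution is Group R5.
Group R4 quantity: two 1 kg packs = 2 kg.
2 kg ≤ 2.5 kg (express courier limit, Group R4) — within limit.
Group R5 net quantity: (two 1187.5 L containers = 2375 L) + 1750 L = 4125 L.
That is within the Group R5 express courier limit of 5000 L.
The segregation rule (Group R4 with Group R6) does not apply to Group R4 with Group R5.
Every hazard group is within its express courier limit and no segregation rule is violated.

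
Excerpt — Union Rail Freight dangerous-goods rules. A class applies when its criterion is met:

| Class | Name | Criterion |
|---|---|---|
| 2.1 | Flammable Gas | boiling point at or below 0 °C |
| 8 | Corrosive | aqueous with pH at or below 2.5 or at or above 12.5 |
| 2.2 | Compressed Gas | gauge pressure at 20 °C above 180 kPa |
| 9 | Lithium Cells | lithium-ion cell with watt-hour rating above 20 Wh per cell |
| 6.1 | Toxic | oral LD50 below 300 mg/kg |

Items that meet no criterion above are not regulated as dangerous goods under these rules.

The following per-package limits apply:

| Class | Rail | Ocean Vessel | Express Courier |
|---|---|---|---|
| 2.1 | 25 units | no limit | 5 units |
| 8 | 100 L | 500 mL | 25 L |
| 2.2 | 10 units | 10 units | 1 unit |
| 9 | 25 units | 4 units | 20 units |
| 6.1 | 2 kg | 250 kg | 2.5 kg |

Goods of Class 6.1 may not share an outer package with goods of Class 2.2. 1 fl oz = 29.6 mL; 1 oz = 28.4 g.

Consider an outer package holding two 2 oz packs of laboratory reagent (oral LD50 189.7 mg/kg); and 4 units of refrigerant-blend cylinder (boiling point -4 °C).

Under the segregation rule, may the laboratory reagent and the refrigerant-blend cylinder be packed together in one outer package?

Oral LD50 189.7 mg/kg meets the Class 6.1 criterion (Toxic), so the laboratory reagent is Class 6.1.
Refrigerant-blend cylinder: boiling point -4 °C ≤ 0 °C → Class 2.1 (Flammable Gas).
No segregation rule bars Class 6.1 with Class 2.1.

Yes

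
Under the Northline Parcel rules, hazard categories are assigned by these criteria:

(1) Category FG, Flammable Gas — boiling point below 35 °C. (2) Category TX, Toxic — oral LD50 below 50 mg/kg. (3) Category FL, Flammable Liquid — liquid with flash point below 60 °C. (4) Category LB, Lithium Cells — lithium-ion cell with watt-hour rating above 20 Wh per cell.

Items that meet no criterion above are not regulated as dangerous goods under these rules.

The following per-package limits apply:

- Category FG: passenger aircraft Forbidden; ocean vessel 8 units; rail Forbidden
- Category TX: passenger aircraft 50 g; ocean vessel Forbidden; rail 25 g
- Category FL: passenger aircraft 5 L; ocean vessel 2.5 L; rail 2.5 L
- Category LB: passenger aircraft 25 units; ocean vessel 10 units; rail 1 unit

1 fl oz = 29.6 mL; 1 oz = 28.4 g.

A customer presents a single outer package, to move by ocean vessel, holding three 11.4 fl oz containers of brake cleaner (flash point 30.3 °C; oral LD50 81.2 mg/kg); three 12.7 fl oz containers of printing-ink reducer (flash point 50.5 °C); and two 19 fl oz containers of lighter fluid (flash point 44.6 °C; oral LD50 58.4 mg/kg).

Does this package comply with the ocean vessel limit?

The brake cleaner has flash point 30.3 °C, which is < 60 °C, so it is Category FL (Flammable Liquid).
Flash point 50.5 °C meets the Category FL criterion (Flammable Liquid), so the printing-ink reducer is Category FL.
Flash point 44.6 °C meets the Category FL criterion (Flammable Liquid), so the lighter fluid is Category FL.
Category FL net quantity: (three 11.4 fl oz containers = 1012.32 mL) + (three 12.7 fl oz containers = 1127.76 mL) + (two 19 fl oz containers = 1124.8 mL) = 3264.88 mL.
That exceeds the Category FL ocean vessel limit of 2.5 L.

No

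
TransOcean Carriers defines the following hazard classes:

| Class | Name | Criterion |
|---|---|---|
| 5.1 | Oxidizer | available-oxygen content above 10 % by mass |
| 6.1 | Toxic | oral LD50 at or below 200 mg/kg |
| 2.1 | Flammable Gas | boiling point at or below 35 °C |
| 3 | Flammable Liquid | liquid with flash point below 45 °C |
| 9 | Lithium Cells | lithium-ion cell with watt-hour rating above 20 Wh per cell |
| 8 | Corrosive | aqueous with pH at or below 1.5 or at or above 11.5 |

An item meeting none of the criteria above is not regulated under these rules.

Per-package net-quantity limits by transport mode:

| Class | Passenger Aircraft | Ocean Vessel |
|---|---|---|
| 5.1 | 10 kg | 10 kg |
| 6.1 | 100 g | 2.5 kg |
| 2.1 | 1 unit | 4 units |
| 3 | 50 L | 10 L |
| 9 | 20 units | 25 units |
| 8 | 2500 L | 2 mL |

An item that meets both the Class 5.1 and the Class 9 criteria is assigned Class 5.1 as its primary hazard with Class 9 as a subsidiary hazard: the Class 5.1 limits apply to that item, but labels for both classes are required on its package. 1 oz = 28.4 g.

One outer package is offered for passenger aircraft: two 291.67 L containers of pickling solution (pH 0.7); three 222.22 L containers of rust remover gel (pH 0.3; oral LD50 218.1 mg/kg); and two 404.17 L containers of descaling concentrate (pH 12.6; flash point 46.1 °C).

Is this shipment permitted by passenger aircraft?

pH 0.7 meets the Class 8 criterion (Corrosive), so the pickling solution is Class 8.
pH 0.3 meets the Class 8 criterion (Corrosive), so the rust remover gel is Class 8.
pH 12.6 meets the Class 8 criterion (Corrosive), so the descaling concentrate is Class 8.
Class 8 net quantity: (two 291.67 L containers = 583.34 L) + (three 222.22 L containers = 666.66 L) + (two 404.17 L containers = 808.34 L) = 2058.34 L.
That is within the Class 8 passenger aircraft limit of 2500 L.

Yes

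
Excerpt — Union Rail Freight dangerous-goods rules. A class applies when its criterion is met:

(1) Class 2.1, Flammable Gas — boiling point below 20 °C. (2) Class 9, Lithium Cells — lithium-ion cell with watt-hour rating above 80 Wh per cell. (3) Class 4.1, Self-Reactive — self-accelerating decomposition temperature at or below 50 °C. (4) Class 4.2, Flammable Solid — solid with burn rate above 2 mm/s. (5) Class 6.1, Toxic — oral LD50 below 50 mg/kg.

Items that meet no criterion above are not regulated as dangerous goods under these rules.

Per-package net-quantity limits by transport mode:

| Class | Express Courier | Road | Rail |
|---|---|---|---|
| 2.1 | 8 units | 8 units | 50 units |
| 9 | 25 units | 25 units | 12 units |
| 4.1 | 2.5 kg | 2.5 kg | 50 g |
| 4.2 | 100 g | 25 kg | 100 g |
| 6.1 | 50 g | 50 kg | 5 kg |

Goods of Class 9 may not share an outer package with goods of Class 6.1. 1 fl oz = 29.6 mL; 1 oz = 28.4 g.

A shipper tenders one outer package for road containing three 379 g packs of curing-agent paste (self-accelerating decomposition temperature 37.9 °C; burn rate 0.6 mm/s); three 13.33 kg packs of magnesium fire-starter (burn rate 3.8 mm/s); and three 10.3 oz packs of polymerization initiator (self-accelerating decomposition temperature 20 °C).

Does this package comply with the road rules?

No

Self-accelerating decomposition temperature 37.9 °C meets the Class 4.1 criterion (Self-Reactive), so the curing-agent paste is Class 4.1.
Magnesium fire-starter: burn rate 3.8 mm/s > 2 mm/s → Class 4.2 (Flammable Solid).
Polymerization initiator: self-accelerating decomposition temperature 20 °C ≤ 50 °C → Class 4.1 (Self-Reactive).
Total Class 4.1: (three 379 g packs = 1.137 kg) + (three 10.3 oz packs = 877.56 g) = 2014.56 g.
2014.56 g ≤ 2.5 kg (road limit, Class 4.1) — within limit.
Class 4.2 quantity: three 13.33 kg packs = 39.99 kg.
That exceeds the Class 4.2 road limit of 25 kg.
The segregation rule (Class 9 with Class 6.1) does not apply to Class 4.1 with Class 4.2.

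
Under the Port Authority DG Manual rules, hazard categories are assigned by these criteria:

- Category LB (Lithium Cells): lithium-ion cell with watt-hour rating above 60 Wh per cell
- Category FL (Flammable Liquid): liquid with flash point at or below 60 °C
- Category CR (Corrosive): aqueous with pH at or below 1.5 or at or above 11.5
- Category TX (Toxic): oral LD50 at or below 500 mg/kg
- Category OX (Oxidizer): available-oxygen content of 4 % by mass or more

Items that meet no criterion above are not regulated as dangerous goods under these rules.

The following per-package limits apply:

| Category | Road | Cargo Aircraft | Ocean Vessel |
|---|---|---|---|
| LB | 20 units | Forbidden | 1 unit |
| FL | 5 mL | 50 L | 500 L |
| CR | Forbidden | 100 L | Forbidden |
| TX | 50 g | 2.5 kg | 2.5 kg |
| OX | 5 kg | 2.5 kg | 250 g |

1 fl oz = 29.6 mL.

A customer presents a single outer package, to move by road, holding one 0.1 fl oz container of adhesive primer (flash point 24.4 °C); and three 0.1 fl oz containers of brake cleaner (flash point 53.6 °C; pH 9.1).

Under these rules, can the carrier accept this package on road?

With flash point 24.4 °C (≤ 60 °C), the adhesive primer falls in Category FL.
The brake cleaner has flash point 53.6 °C, which is ≤ 60 °C, so it is Category FL (Flammable Liquid).
Total Category FL: (one 0.1 fl oz container = 2.96 mL) + (three 0.1 fl oz containers = 8.88 mL) = 11.84 mL.
11.84 mL > 5 mL (road limit, Category FL) — over the limit.

No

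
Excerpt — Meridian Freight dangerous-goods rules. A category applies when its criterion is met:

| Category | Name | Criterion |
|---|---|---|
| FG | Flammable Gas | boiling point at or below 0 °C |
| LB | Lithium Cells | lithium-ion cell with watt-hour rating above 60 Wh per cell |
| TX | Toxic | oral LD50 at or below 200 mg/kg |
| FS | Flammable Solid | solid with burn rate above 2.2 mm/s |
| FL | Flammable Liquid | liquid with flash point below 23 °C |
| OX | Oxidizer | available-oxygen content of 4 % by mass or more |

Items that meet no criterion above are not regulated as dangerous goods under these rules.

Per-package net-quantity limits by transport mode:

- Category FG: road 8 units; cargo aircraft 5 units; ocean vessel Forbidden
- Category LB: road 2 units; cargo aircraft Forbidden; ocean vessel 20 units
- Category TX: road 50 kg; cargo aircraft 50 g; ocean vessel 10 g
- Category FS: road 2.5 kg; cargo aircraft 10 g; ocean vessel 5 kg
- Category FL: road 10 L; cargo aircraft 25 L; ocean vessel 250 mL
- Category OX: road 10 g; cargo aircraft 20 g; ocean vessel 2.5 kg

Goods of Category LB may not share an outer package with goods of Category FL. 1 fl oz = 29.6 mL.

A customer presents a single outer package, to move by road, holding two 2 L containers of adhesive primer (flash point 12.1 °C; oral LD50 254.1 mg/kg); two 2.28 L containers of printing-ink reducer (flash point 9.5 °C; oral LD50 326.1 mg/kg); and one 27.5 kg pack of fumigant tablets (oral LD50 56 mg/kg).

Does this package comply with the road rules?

Flash point 12.1 °C meets the Category FL criterion (Flammable Liquid), so the adhesive primer is Category FL.
With flash point 9.5 °C (< 23 °C), the printing-ink reducer falls in Category FL.
Fumigant tablets: oral LD50 56 mg/kg ≤ 200 mg/kg → Category TX (Toxic).
Category FL net quantity: (two 2 L containers = 4 L) + (two 2.28 L containers = 4.56 L) = 8.56 L.
That is within the Category FL road limit of 10 L.
Category TX quantity: 27.5 kg.
27.5 kg ≤ 50 kg (road limit, Category TX) — within limit.
The segregation rule (Category LB with Category FL) does not apply to Category FL with Category TX.
Every hazard category is within its road limit and no segregation rule is violated.

Yes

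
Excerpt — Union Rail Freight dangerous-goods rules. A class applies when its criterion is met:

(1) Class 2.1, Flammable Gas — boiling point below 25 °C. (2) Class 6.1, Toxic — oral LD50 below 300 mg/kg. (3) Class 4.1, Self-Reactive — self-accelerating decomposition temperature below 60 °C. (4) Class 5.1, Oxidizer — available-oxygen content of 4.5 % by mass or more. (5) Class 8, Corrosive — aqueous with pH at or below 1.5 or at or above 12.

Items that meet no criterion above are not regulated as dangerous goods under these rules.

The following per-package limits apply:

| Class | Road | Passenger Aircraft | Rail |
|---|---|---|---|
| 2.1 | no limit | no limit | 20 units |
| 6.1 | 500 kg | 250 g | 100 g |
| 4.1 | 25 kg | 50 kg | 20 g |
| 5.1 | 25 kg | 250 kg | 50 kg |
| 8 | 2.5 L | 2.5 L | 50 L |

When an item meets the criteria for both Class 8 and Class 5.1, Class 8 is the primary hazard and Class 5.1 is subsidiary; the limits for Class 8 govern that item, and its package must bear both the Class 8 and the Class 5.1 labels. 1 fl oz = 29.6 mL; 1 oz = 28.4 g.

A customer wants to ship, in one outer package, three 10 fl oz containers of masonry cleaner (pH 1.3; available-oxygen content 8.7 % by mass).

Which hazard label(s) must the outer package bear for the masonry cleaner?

Class 5.1 and 8

With pH 1.3 (≤ 1.5), the masonry cleaner falls in Class 8.
Available-oxygen content 8.7 % by mass meets the Class 5.1 criterion (Oxidizer), so the masonry cleaner is Class 5.1.
By the precedence rule Class 8 is primary and Class 5.1 is subsidiary, and that rule requires both labels on the package.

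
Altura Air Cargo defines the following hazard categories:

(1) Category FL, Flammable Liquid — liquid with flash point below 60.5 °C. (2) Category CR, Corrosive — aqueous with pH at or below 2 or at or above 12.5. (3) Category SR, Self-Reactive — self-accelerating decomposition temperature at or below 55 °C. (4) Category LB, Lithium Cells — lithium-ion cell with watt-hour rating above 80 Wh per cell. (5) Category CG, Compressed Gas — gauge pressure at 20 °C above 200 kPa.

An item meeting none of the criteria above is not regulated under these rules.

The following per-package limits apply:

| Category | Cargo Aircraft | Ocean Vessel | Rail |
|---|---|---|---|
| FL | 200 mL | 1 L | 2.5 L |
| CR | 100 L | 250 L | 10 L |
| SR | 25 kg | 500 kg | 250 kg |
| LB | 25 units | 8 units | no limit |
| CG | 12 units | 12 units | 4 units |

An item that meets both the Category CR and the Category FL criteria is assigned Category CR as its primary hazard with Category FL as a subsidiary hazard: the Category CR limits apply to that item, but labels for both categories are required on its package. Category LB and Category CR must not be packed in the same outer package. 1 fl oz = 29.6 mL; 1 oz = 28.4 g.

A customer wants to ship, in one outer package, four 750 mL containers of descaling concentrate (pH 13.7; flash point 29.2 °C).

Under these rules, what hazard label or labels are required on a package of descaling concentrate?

With pH 13.7 (≥ 12.5), the descaling concentrate falls in Category CR.
The descaling concentrate has flash point 29.2 °C, which is < 60.5 °C, so it is Category FL (Flammable Liquid).
By the precedence rule Category CR is primary and Category FL is subsidiary, and that rule requires both labels on the package.

Category CR and FL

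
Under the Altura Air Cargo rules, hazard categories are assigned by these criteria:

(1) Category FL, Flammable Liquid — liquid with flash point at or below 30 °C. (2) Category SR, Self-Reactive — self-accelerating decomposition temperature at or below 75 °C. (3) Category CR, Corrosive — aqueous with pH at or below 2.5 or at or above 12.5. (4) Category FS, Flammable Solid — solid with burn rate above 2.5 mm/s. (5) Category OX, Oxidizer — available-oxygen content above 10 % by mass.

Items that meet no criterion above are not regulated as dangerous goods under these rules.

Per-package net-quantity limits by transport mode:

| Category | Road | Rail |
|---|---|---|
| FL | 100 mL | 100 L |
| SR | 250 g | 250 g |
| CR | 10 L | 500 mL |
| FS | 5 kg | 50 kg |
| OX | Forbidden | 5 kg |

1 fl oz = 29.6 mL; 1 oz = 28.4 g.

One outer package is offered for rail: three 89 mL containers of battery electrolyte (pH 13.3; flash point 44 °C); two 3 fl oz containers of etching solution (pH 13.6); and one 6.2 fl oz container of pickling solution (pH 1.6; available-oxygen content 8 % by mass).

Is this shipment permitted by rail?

pH 13.3 meets the Category CR criterion (Corrosive), so the battery electrolyte is Category CR.
With pH 13.6 (≥ 12.5), the etching solution falls in Category CR.
pH 1.6 meets the Category CR criterion (Corrosive), so the pickling solution is Category CR.
Total Category CR: (three 89 mL containers = 267 mL) + (two 3 fl oz containers = 177.6 mL) + (one 6.2 fl oz container = 183.52 mL) = 628.12 mL.
628.12 mL > 500 mL (rail limit, Category CR) — over the limit.

No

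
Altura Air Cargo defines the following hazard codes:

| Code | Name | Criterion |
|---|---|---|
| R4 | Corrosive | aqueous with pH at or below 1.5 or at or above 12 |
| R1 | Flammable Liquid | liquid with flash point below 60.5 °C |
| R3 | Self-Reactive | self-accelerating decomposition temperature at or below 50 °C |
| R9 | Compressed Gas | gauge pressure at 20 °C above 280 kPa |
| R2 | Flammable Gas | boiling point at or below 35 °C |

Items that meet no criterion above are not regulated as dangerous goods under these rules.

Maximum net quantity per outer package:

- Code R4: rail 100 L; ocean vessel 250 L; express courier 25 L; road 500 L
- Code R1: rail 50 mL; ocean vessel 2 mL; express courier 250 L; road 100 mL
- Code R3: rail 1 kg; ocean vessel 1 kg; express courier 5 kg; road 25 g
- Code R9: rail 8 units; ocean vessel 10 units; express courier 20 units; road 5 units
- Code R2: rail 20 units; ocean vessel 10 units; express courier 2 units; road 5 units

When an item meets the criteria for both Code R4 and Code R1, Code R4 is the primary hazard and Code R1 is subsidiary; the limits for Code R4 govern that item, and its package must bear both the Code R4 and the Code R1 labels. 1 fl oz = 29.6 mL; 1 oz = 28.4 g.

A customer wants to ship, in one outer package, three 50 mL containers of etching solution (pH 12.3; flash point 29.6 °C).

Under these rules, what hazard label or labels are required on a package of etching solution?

Etching solution: pH 12.3 ≥ 12 → Code R4 (Corrosive).
Flash point 29.6 °C meets the Code R1 criterion (Flammable Liquid), so the etching solution is Code R1.
By the precedence rule Code R4 is primary and Code R1 is subsidiary, and that rule requires both labels on the package.

Code R1 and R4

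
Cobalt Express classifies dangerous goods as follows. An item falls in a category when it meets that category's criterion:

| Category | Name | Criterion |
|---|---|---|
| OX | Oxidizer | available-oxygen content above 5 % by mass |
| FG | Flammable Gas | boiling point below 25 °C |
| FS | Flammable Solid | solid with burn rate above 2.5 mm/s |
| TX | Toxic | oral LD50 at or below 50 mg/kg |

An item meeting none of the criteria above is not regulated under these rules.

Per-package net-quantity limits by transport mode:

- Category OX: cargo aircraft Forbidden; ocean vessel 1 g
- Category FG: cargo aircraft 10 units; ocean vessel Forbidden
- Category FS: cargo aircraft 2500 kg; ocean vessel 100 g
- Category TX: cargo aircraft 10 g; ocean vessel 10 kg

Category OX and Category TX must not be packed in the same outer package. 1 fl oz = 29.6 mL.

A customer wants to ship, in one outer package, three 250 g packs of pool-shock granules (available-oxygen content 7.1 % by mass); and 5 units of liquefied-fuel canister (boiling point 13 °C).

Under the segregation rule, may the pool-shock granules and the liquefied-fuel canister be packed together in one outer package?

Yes

With available-oxygen content 7.1 % by mass (> 5 % by mass), the pool-shock granules fall in Category OX.
Boiling point 13 °C meets the Category FG criterion (Flammable Gas), so the liquefied-fuel canister is Category FG.
No segregation rule bars Category OX with Category FG.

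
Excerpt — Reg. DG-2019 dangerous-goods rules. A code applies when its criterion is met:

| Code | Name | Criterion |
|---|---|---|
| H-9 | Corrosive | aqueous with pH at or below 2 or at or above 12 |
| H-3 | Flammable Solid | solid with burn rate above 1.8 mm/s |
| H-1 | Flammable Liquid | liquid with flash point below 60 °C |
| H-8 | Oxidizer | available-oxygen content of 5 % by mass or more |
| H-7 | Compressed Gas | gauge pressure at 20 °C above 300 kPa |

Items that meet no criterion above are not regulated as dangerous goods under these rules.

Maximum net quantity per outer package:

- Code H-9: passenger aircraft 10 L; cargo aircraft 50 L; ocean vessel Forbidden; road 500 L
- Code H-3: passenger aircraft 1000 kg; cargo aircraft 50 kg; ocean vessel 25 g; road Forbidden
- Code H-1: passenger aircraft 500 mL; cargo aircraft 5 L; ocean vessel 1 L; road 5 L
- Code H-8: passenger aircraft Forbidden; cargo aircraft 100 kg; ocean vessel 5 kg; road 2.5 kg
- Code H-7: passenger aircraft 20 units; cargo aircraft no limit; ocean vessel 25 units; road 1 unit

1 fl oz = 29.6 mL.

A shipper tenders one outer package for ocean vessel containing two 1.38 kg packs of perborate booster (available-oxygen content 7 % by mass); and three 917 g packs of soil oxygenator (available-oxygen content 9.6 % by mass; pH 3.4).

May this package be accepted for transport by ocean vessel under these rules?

With available-oxygen content 7 % by mass (≥ 5 % by mass), the perborate booster falls in Code H-8.
The soil oxygenator has available-oxygen content 9.6 % by mass, which is ≥ 5 % by mass, so it is Code H-8 (Oxidizer).
Code H-8 net quantity: (two 1.38 kg packs = 2.76 kg) + (three 917 g packs = 2.751 kg) = 5.511 kg.
5.511 kg exceeds the ocean vessel limit of 5 kg for Code H-8.

No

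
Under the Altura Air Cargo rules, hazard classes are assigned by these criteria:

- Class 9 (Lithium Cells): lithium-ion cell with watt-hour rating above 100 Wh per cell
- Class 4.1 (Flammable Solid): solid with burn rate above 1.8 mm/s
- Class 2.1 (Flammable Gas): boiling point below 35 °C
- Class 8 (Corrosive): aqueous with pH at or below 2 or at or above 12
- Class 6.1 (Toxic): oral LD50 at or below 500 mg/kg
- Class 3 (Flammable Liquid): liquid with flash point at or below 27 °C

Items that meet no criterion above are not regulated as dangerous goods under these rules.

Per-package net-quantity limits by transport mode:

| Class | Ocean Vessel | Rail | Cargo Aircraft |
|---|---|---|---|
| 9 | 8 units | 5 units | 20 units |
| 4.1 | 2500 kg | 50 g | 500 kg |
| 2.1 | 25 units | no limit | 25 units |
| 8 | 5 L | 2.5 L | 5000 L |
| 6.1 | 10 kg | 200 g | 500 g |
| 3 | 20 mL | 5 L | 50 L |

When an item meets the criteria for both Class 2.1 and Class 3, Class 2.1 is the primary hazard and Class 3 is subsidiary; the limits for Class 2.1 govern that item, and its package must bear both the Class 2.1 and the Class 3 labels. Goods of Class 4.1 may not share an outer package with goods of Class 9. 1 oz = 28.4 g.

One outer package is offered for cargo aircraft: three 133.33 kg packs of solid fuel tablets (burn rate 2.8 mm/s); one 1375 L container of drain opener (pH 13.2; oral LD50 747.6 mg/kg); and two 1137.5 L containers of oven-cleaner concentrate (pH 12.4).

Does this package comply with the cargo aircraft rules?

Yes

Burn rate 2.8 mm/s meets the Class 4.1 criterion (Flammable Solid), so the solid fuel tablets are Class 4.1.
With pH 13.2 (≥ 12), the drain opener falls in Class 8.
Oven-cleaner concentrate: pH 12.4 ≥ 12 → Class 8 (Corrosive).
Class 8 net quantity: 1375 L + (two 1137.5 L containers = 2275 L) = 3650 L.
3650 L ≤ 5000 L (cargo aircraft limit, Class 8) — within limit.
Class 4.1 quantity: three 133.33 kg packs = 399.99 kg.
That is within the Class 4.1 cargo aircraft limit of 500 kg.
The segregation rule (Class 4.1 with Class 9) does not apply to Class 8 with Class 4.1.
Every hazard class is within its cargo aircraft limit and no segregation rule is violated.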